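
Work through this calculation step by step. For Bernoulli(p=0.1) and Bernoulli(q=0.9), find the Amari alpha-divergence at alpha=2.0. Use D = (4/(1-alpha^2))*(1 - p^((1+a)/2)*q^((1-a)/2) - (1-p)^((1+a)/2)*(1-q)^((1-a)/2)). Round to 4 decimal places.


Amari alpha-divergence:
D = (4/(1-alpha^2))*(1 - p^((1+a)/2)*q^((1-a)/2) - (1-p)^((1+a)/2)*(1-q)^((1-a)/2)).
alpha = 2.0, p = 0.1, q = 0.9.
e1 = (1+alpha)/2 = 1.5, e2 = (1-alpha)/2 = -0.5.
t1 = p^e1 * q^e2 = 0.1^1.5 * 0.9^-0.5 = 0.033333.
t2 = (1-p)^e1 * (1-q)^e2 = 0.9^1.5 * 0.1^-0.5 = 2.7.
4/(1-alpha^2) = -1.333333.
D = -1.333333*(1 - 0.033333 - 2.7) = 2.3111

2.3111


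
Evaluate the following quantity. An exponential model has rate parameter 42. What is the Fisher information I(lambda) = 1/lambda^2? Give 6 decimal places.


Fisher information for exponential: I(lambda) = 1/lambda^2.
lambda = 42, lambda^2 = 1764.
I = 1/1764 = 0.000567

0.000567


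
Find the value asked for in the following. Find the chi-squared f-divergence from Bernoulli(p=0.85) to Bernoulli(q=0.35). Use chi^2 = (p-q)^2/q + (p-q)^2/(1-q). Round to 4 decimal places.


Chi-squared divergence between Bernoulli distributions:
chi^2 = (p-q)^2/q + (p-q)^2/(1-q).
p = 0.85, q = 0.35, p-q = 0.5.
(p-q)^2 = 0.25.
term1 = 0.25/0.35 = 0.714286.
term2 = 0.25/0.65 = 0.384615.
chi^2 = 0.714286 + 0.384615 = 1.0989

1.0989


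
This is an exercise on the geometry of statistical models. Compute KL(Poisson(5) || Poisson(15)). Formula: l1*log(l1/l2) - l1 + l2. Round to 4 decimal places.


KL divergence for Poisson:
KL = l1*log(l1/l2) - l1 + l2.
l1 = 5, l2 = 15.
log(5/15) = -1.098612.
l1*log(l1/l2) = 5 * -1.098612 = -5.493061.
KL = -5.493061 - 5 + 15 = 4.5069

4.5069


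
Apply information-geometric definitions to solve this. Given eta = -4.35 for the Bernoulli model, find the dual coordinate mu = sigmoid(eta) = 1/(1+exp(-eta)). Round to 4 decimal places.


Dual coordinate (expectation parameter) for Bernoulli:
mu = 1/(1+exp(-eta)).
eta = -4.35.
exp(-eta) = exp(4.35) = 77.478463.
mu = 1/(1+77.478463) = 0.0127

0.0127


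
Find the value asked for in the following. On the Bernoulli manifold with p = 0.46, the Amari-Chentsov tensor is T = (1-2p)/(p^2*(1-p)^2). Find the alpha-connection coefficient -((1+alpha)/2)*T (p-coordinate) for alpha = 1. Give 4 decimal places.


Skewness (Amari-Chentsov) tensor: T = (1-2p)/(p^2*(1-p)^2).
p = 0.46, 1-2p = 0.08, p^2 = 0.2116, (1-p)^2 = 0.2916.
T = 0.08/(0.2116 * 0.2916) = 1.296543.
In the p-coordinate, Gamma^(alpha) = Gamma^(0) - (alpha/2)*T with Gamma^(0) = (1/2)*g'(p) = -T/2,
so Gamma^(alpha) = -((1+alpha)/2)*T.
alpha = 1, -(1+alpha)/2 = -1.0.
Gamma = -1.0 * 1.296543 = -1.2965

-1.2965


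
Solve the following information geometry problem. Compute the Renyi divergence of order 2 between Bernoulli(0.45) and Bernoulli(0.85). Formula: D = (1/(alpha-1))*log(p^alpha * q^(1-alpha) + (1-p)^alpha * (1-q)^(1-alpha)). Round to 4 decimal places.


Renyi divergence of order alpha between Bernoulli distributions:
D = (1/(alpha-1))*log(p^alpha * q^(1-alpha) + (1-p)^alpha * (1-q)^(1-alpha)).
alpha = 2, p = 0.45, q = 0.85.
p^alpha * q^(1-alpha) = 0.45^2 * 0.85^-1 = 0.238235.
(1-p)^alpha * (1-q)^(1-alpha) = 0.55^2 * 0.15^-1 = 2.016667.
sum = 0.238235 + 2.016667 = 2.254902.
D = (1/1)*log(2.254902) = 0.8131

0.8131


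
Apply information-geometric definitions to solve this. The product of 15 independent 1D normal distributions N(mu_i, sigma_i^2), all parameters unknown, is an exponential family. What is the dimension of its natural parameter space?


Exponential family dimension calculation:
Each univariate normal has two natural parameters (mu/sigma^2 and -1/(2 sigma^2)).
With 15 independent components, dim = 2 * 15 = 30.

30


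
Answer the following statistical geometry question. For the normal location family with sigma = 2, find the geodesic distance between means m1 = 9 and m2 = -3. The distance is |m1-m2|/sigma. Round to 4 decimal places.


On the fixed-variance normal subfamily, geodesic distance = |m1-m2|/sigma.
|9 - -3| = 12.
sigma = 2.
d = 12/2 = 6.0000

6.0000


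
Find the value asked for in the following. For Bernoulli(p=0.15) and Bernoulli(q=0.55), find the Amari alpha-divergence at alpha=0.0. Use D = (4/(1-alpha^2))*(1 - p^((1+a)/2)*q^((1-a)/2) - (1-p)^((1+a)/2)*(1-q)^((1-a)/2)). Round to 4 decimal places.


Amari alpha-divergence:
D = (4/(1-alpha^2))*(1 - p^((1+a)/2)*q^((1-a)/2) - (1-p)^((1+a)/2)*(1-q)^((1-a)/2)).
alpha = 0.0, p = 0.15, q = 0.55.
e1 = (1+alpha)/2 = 0.5, e2 = (1-alpha)/2 = 0.5.
t1 = p^e1 * q^e2 = 0.15^0.5 * 0.55^0.5 = 0.287228.
t2 = (1-p)^e1 * (1-q)^e2 = 0.85^0.5 * 0.45^0.5 = 0.618466.
4/(1-alpha^2) = 4.0.
D = 4.0*(1 - 0.287228 - 0.618466) = 0.3772

0.3772


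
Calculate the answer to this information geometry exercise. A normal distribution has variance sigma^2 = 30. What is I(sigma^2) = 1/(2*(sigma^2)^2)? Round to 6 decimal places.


Fisher information for variance: I(sigma^2) = 1/(2*sigma^4).
sigma^2 = 30, so sigma^4 = 900.
I = 1/(2*900) = 1/1800 = 0.000556

0.000556


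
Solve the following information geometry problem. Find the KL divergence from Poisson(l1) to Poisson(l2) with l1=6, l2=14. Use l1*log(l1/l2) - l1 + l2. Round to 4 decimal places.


KL divergence for Poisson:
KL = l1*log(l1/l2) - l1 + l2.
l1 = 6, l2 = 14.
log(6/14) = -0.847298.
l1*log(l1/l2) = 6 * -0.847298 = -5.083787.
KL = -5.083787 - 6 + 14 = 2.9162

2.9162


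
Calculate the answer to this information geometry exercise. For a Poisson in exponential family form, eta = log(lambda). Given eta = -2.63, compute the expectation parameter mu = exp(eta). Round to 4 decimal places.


Expectation parameter for Poisson exponential family:
mu = exp(eta).
eta = -2.63.
mu = exp(-2.63) = 0.0721

0.0721


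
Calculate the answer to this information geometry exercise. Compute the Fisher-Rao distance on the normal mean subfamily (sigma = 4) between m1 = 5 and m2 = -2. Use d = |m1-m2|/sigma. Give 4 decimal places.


On the fixed-variance normal subfamily, geodesic distance = |m1-m2|/sigma.
|5 - -2| = 7.
sigma = 4.
d = 7/4 = 1.7500

1.7500


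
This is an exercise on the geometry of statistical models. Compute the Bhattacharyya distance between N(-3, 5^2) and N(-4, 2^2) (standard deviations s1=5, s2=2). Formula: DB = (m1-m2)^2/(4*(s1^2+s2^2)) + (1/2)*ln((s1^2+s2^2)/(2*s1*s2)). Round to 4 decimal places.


Bhattacharyya distance between two Gaussians:
DB = (m1-m2)^2/(4*(s1^2+s2^2)) + (1/2)*ln((s1^2+s2^2)/(2*s1*s2)).
(m1-m2)^2 = (1)^2 = 1.
s1^2+s2^2 = 25 + 4 = 29.
term1 = 1/116 = 0.008621.
term2 = 0.5*ln(29/20.0) = 0.185782.
DB = 0.008621 + 0.185782 = 0.1944

0.1944


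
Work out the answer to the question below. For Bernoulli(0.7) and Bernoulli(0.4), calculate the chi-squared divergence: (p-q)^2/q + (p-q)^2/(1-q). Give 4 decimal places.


Chi-squared divergence between Bernoulli distributions:
chi^2 = (p-q)^2/q + (p-q)^2/(1-q).
p = 0.7, q = 0.4, p-q = 0.3.
(p-q)^2 = 0.09.
term1 = 0.09/0.4 = 0.225.
term2 = 0.09/0.6 = 0.15.
chi^2 = 0.225 + 0.15 = 0.3750

0.3750


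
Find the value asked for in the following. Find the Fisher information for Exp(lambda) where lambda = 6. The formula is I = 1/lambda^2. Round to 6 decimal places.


Fisher information for exponential: I(lambda) = 1/lambda^2.
lambda = 6, lambda^2 = 36.
I = 1/36 = 0.027778

0.027778


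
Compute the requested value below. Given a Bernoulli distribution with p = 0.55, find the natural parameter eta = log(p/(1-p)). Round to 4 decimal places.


Natural parameter for Bernoulli: eta = log(p/(1-p)).
p = 0.55, 1-p = 0.45.
p/(1-p) = 1.222222.
eta = log(1.222222) = 0.2007

0.2007


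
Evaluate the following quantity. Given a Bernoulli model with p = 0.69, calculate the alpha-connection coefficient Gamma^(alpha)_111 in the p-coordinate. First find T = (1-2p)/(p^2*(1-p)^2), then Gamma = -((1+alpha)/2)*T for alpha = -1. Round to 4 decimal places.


Skewness (Amari-Chentsov) tensor: T = (1-2p)/(p^2*(1-p)^2).
p = 0.69, 1-2p = -0.38, p^2 = 0.4761, (1-p)^2 = 0.0961.
T = -0.38/(0.4761 * 0.0961) = -8.305428.
In the p-coordinate, Gamma^(alpha) = Gamma^(0) - (alpha/2)*T with Gamma^(0) = (1/2)*g'(p) = -T/2,
so Gamma^(alpha) = -((1+alpha)/2)*T.
alpha = -1, -(1+alpha)/2 = 0.0.
Gamma = 0.0 * -8.305428 = 0.0000

0.0000


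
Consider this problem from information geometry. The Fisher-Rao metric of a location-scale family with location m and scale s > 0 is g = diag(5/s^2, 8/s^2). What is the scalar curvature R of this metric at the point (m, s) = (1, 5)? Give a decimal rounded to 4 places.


The metric has the form g = (A dm^2 + B ds^2)/s^2 with A = 5, B = 8.
Substitute u = sqrt(A/B)*m: g = B*(du^2 + ds^2)/s^2, i.e. B times the
Poincare upper half-plane metric, which has constant Gaussian curvature -1.
Scaling a 2D metric by a constant c divides the Gaussian curvature by c,
so K = -1/B = -1/(8) = -0.1250 everywhere (the point (m, s) = (1, 5) is irrelevant:
the curvature is constant).
Scalar curvature in dimension 2: R = 2K = -2/(8) = -0.2500.

-0.2500


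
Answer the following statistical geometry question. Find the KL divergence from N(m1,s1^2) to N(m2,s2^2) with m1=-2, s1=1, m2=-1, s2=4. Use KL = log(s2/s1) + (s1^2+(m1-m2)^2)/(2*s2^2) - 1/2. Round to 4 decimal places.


KL divergence between normal distributions:
KL = log(s2/s1) + (s1^2 + (m1-m2)^2)/(2*s2^2) - 1/2.
log(4/1) = 1.386294.
(1^2 + (-2--1)^2)/(2*4^2) = (1 + 1)/32 = 0.0625.
KL = 1.386294 + 0.0625 - 0.5 = 0.9488

0.9488


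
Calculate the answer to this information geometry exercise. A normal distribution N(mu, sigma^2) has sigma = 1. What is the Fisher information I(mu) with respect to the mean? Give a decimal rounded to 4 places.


The Fisher information for the mean of a normal distribution is I(mu) = 1/sigma^2.
sigma = 1, so sigma^2 = 1.
I(mu) = 1/1 = 1.0000

1.0000


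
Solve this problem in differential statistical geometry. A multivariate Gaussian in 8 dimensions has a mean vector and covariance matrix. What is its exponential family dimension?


Exponential family dimension calculation:
For 8-dim MVN: mean has 8 params, covariance has 8*9/2 = 36 unique entries.
Total dim = 8 + 36 = 44.

44


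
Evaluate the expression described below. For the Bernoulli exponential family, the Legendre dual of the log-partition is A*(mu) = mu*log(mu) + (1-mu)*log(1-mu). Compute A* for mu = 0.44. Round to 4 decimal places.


Legendre transform for Bernoulli:
A*(mu) = mu*log(mu) + (1-mu)*log(1-mu).
mu = 0.44, 1-mu = 0.56.
mu*log(mu) = 0.44*log(0.44) = -0.361231.
(1-mu)*log(1-mu) = 0.56*log(0.56) = -0.324698.
A* = -0.361231 + -0.324698 = -0.6859

-0.6859


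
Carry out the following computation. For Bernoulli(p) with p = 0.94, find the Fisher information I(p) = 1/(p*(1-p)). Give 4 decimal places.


For Bernoulli(p), Fisher information is I(p) = 1/(p*(1-p)).
p = 0.94, 1-p = 0.06.
p*(1-p) = 0.0564.
I(p) = 1/0.0564 = 17.7305

17.7305


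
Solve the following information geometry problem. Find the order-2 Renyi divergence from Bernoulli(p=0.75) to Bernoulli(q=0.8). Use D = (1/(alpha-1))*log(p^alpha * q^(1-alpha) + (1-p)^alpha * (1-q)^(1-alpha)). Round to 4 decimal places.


Renyi divergence of order alpha between Bernoulli distributions:
D = (1/(alpha-1))*log(p^alpha * q^(1-alpha) + (1-p)^alpha * (1-q)^(1-alpha)).
alpha = 2, p = 0.75, q = 0.8.
p^alpha * q^(1-alpha) = 0.75^2 * 0.8^-1 = 0.703125.
(1-p)^alpha * (1-q)^(1-alpha) = 0.25^2 * 0.2^-1 = 0.3125.
sum = 0.703125 + 0.3125 = 1.015625.
D = (1/1)*log(1.015625) = 0.0155

0.0155


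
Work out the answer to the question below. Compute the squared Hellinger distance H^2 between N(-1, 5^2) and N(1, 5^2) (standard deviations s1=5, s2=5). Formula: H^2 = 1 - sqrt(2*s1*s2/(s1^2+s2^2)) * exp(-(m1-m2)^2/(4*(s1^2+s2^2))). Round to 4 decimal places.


Squared Hellinger distance for Gaussians:
H^2 = 1 - sqrt(2*s1*s2/(s1^2+s2^2)) * exp(-(m1-m2)^2/(4*(s1^2+s2^2))).
s1^2 = 25, s2^2 = 25, s1^2+s2^2 = 50.
sqrt(2*5*5/(50)) = 1.0.
(m1-m2)^2 = (-2)^2 = 4.
exp(-4/(4*50)) = exp(-0.02) = 0.980199.
H^2 = 1 - 1.0*0.980199 = 0.0198

0.0198


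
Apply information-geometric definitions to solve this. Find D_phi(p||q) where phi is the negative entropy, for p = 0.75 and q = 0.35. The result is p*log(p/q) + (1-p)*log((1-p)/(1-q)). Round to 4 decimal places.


Bregman divergence with negative entropy generator:
D = p*log(p/q) + (1-p)*log((1-p)/(1-q)).
p = 0.75, q = 0.35.
p*log(p/q) = 0.75*log(0.75/0.35) = 0.571605.
(1-p)*log((1-p)/(1-q)) = 0.25*log(0.25/0.65) = -0.238878.
D = 0.571605 + -0.238878 = 0.3327

0.3327


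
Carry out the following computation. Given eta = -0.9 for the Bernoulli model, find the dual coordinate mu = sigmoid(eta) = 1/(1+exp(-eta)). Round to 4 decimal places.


Dual coordinate (expectation parameter) for Bernoulli:
mu = 1/(1+exp(-eta)).
eta = -0.9.
exp(-eta) = exp(0.9) = 2.459603.
mu = 1/(1+2.459603) = 0.2891

0.2891


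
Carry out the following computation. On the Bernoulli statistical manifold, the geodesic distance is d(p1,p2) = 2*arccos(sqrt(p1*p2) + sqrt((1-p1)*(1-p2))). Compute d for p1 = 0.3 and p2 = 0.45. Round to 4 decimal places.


Geodesic distance on Bernoulli manifold:
d(p1,p2) = 2*arccos(sqrt(p1*p2) + sqrt((1-p1)*(1-p2))).
sqrt(p1*p2) = sqrt(0.3*0.45) = 0.367423.
sqrt((1-p1)*(1-p2)) = sqrt(0.7*0.55) = 0.620484.
arg = 0.367423 + 0.620484 = 0.987907.
d = 2*arccos(0.987907) = 0.3113

0.3113


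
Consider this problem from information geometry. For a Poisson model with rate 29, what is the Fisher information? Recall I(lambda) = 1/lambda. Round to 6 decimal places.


Fisher information for Poisson: I(lambda) = 1/lambda.
lambda = 29.
I(lambda) = 1/29 = 0.034483

0.034483


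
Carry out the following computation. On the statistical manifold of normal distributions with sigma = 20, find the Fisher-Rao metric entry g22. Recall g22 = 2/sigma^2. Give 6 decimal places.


For the 2-parameter normal family, the Fisher metric has:
  g11 = 1/sigma^2, g22 = 2/sigma^2.
sigma = 20, sigma^2 = 400.
g22 = 0.005000

0.005000


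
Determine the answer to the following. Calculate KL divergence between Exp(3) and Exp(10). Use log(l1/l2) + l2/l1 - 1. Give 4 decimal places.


KL divergence for exponential family:
KL = log(l1/l2) + l2/l1 - 1.
log(3/10) = -1.203973.
10/3 = 3.333333.
KL = -1.203973 + 3.333333 - 1 = 1.1294

1.1294


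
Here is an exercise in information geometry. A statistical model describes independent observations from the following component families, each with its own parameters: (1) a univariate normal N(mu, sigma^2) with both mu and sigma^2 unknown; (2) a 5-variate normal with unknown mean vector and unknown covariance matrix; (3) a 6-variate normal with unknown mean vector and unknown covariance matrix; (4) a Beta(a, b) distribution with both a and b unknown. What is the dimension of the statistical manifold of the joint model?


The dimension of a statistical manifold equals the number of free
(independent) real parameters of the model. For a product of independent
blocks the parameter counts add.
- normal (mu, sigma^2): 2.
- 5-variate normal: 5 (mean) + 5*6/2 = 15 (symmetric covariance) = 20.
- 6-variate normal: 6 (mean) + 6*7/2 = 21 (symmetric covariance) = 27.
- Beta (a, b): 2.
Total = 2 + 20 + 27 + 2 = 51.
Dimension = 51

51


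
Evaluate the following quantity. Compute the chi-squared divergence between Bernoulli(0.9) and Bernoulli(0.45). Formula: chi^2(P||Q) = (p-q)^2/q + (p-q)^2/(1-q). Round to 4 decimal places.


Chi-squared divergence between Bernoulli distributions:
chi^2 = (p-q)^2/q + (p-q)^2/(1-q).
p = 0.9, q = 0.45, p-q = 0.45.
(p-q)^2 = 0.2025.
term1 = 0.2025/0.45 = 0.45.
term2 = 0.2025/0.55 = 0.368182.
chi^2 = 0.45 + 0.368182 = 0.8182

0.8182


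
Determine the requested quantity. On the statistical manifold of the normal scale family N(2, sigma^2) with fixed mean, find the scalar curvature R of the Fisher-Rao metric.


This family has a single free parameter, so its statistical manifold
is 1-dimensional. The Riemann curvature tensor of any 1-dimensional
Riemannian manifold vanishes identically, so R = 0.

0


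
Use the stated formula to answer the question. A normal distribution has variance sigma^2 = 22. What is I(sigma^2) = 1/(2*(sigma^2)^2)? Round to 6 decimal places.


Fisher information for variance: I(sigma^2) = 1/(2*sigma^4).
sigma^2 = 22, so sigma^4 = 484.
I = 1/(2*484) = 1/968 = 0.001033

0.001033


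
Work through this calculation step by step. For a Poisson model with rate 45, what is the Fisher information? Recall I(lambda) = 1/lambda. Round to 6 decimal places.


Fisher information for Poisson: I(lambda) = 1/lambda.
lambda = 45.
I(lambda) = 1/45 = 0.022222

0.022222


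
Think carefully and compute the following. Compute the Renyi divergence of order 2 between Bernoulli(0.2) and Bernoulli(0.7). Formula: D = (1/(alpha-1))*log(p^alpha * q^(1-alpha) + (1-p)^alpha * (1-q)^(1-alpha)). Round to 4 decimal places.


Renyi divergence of order alpha between Bernoulli distributions:
D = (1/(alpha-1))*log(p^alpha * q^(1-alpha) + (1-p)^alpha * (1-q)^(1-alpha)).
alpha = 2, p = 0.2, q = 0.7.
p^alpha * q^(1-alpha) = 0.2^2 * 0.7^-1 = 0.057143.
(1-p)^alpha * (1-q)^(1-alpha) = 0.8^2 * 0.3^-1 = 2.133333.
sum = 0.057143 + 2.133333 = 2.190476.
D = (1/1)*log(2.190476) = 0.7841

0.7841


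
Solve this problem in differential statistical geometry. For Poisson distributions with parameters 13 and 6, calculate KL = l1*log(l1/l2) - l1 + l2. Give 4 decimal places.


KL divergence for Poisson:
KL = l1*log(l1/l2) - l1 + l2.
l1 = 13, l2 = 6.
log(13/6) = 0.77319.
l1*log(l1/l2) = 13 * 0.77319 = 10.051469.
KL = 10.051469 - 13 + 6 = 3.0515

3.0515


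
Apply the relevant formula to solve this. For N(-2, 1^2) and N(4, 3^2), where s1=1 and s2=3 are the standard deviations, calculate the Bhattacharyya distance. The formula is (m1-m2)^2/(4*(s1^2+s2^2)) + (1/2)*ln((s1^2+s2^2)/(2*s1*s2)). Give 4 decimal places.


Bhattacharyya distance between two Gaussians:
DB = (m1-m2)^2/(4*(s1^2+s2^2)) + (1/2)*ln((s1^2+s2^2)/(2*s1*s2)).
(m1-m2)^2 = (-6)^2 = 36.
s1^2+s2^2 = 1 + 9 = 10.
term1 = 36/40 = 0.9.
term2 = 0.5*ln(10/6.0) = 0.255413.
DB = 0.9 + 0.255413 = 1.1554

1.1554


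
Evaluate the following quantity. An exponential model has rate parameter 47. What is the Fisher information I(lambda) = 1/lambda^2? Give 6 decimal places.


Fisher information for exponential: I(lambda) = 1/lambda^2.
lambda = 47, lambda^2 = 2209.
I = 1/2209 = 0.000453

0.000453


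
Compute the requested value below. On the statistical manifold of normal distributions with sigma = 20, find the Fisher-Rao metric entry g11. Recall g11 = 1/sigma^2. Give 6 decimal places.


For the 2-parameter normal family, the Fisher metric has:
  g11 = 1/sigma^2, g22 = 2/sigma^2.
sigma = 20, sigma^2 = 400.
g11 = 0.002500

0.002500


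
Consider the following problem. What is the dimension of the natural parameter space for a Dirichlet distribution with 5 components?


Exponential family dimension calculation:
Dirichlet with 5 components has 5 natural parameters.

5


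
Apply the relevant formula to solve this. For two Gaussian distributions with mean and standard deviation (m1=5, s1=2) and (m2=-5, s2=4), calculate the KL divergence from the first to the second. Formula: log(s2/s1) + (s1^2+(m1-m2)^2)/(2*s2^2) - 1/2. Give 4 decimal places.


KL divergence between normal distributions:
KL = log(s2/s1) + (s1^2 + (m1-m2)^2)/(2*s2^2) - 1/2.
log(4/2) = 0.693147.
(2^2 + (5--5)^2)/(2*4^2) = (4 + 100)/32 = 3.25.
KL = 0.693147 + 3.25 - 0.5 = 3.4431

3.4431


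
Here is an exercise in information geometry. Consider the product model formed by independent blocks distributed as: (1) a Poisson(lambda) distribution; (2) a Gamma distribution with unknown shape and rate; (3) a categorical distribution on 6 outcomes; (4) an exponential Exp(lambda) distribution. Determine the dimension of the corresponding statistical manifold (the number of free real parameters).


The dimension of a statistical manifold equals the number of free
(independent) real parameters of the model. For a product of independent
blocks the parameter counts add.
- Poisson (lambda): 1.
- Gamma (shape, rate): 2.
- categorical on 6 outcomes (probabilities sum to 1): 6-1 = 5.
- exponential (lambda): 1.
Total = 1 + 2 + 5 + 1 = 9.
Dimension = 9

9


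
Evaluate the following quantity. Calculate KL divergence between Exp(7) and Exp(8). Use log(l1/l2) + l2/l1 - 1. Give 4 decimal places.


KL divergence for exponential family:
KL = log(l1/l2) + l2/l1 - 1.
log(7/8) = -0.133531.
8/7 = 1.142857.
KL = -0.133531 + 1.142857 - 1 = 0.0093

0.0093


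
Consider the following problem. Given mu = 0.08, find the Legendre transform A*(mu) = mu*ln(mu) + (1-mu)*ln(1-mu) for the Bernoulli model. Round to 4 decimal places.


Legendre transform for Bernoulli:
A*(mu) = mu*log(mu) + (1-mu)*log(1-mu).
mu = 0.08, 1-mu = 0.92.
mu*log(mu) = 0.08*log(0.08) = -0.202058.
(1-mu)*log(1-mu) = 0.92*log(0.92) = -0.076711.
A* = -0.202058 + -0.076711 = -0.2788

-0.2788


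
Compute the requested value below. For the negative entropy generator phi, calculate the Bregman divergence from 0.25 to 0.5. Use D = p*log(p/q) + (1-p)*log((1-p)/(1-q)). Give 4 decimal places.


Bregman divergence with negative entropy generator:
D = p*log(p/q) + (1-p)*log((1-p)/(1-q)).
p = 0.25, q = 0.5.
p*log(p/q) = 0.25*log(0.25/0.5) = -0.173287.
(1-p)*log((1-p)/(1-q)) = 0.75*log(0.75/0.5) = 0.304099.
D = -0.173287 + 0.304099 = 0.1308

0.1308


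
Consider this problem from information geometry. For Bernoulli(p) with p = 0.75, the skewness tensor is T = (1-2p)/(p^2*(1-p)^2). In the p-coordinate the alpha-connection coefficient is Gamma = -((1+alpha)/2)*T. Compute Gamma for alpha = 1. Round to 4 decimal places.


Skewness (Amari-Chentsov) tensor: T = (1-2p)/(p^2*(1-p)^2).
p = 0.75, 1-2p = -0.5, p^2 = 0.5625, (1-p)^2 = 0.0625.
T = -0.5/(0.5625 * 0.0625) = -14.222222.
In the p-coordinate, Gamma^(alpha) = Gamma^(0) - (alpha/2)*T with Gamma^(0) = (1/2)*g'(p) = -T/2,
so Gamma^(alpha) = -((1+alpha)/2)*T.
alpha = 1, -(1+alpha)/2 = -1.0.
Gamma = -1.0 * -14.222222 = 14.2222

14.2222


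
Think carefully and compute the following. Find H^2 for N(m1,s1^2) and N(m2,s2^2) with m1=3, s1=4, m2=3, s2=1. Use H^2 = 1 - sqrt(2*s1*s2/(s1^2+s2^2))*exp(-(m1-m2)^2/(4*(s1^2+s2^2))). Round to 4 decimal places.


Squared Hellinger distance for Gaussians:
H^2 = 1 - sqrt(2*s1*s2/(s1^2+s2^2)) * exp(-(m1-m2)^2/(4*(s1^2+s2^2))).
s1^2 = 16, s2^2 = 1, s1^2+s2^2 = 17.
sqrt(2*4*1/(17)) = 0.685994.
(m1-m2)^2 = (0)^2 = 0.
exp(-0/(4*17)) = exp(0.0) = 1.0.
H^2 = 1 - 0.685994*1.0 = 0.3140

0.3140


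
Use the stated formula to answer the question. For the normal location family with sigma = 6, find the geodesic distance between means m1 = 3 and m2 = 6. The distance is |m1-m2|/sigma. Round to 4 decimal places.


On the fixed-variance normal subfamily, geodesic distance = |m1-m2|/sigma.
|3 - 6| = 3.
sigma = 6.
d = 3/6 = 0.5000

0.5000


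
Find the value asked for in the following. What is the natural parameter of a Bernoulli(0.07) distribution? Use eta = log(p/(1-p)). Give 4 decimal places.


Natural parameter for Bernoulli: eta = log(p/(1-p)).
p = 0.07, 1-p = 0.93.
p/(1-p) = 0.075269.
eta = log(0.075269) = -2.5867

-2.5867


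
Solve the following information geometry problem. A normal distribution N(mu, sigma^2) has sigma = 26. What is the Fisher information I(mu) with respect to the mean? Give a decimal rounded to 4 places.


The Fisher information for the mean of a normal distribution is I(mu) = 1/sigma^2.
sigma = 26, so sigma^2 = 676.
I(mu) = 1/676 = 0.0015

0.0015


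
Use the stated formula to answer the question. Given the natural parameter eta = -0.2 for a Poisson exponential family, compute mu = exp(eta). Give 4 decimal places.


Expectation parameter for Poisson exponential family:
mu = exp(eta).
eta = -0.2.
mu = exp(-0.2) = 0.8187

0.8187


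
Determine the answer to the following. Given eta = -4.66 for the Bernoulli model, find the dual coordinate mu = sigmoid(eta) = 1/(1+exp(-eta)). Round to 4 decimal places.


Dual coordinate (expectation parameter) for Bernoulli:
mu = 1/(1+exp(-eta)).
eta = -4.66.
exp(-eta) = exp(4.66) = 105.636082.
mu = 1/(1+105.636082) = 0.0094

0.0094


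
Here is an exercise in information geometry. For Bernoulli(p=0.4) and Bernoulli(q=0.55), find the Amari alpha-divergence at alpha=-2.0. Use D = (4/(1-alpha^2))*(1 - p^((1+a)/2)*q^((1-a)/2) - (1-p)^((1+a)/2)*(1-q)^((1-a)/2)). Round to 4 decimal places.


Amari alpha-divergence:
D = (4/(1-alpha^2))*(1 - p^((1+a)/2)*q^((1-a)/2) - (1-p)^((1+a)/2)*(1-q)^((1-a)/2)).
alpha = -2.0, p = 0.4, q = 0.55.
e1 = (1+alpha)/2 = -0.5, e2 = (1-alpha)/2 = 1.5.
t1 = p^e1 * q^e2 = 0.4^-0.5 * 0.55^1.5 = 0.644932.
t2 = (1-p)^e1 * (1-q)^e2 = 0.6^-0.5 * 0.45^1.5 = 0.389711.
4/(1-alpha^2) = -1.333333.
D = -1.333333*(1 - 0.644932 - 0.389711) = 0.0462

0.0462


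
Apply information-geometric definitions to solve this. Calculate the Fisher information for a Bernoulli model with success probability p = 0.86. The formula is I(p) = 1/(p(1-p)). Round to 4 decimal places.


For Bernoulli(p), Fisher information is I(p) = 1/(p*(1-p)).
p = 0.86, 1-p = 0.14.
p*(1-p) = 0.1204.
I(p) = 1/0.1204 = 8.3056

8.3056


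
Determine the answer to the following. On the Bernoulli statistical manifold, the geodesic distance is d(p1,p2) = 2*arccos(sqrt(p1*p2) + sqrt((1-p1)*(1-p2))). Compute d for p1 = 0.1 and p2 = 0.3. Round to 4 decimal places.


Geodesic distance on Bernoulli manifold:
d(p1,p2) = 2*arccos(sqrt(p1*p2) + sqrt((1-p1)*(1-p2))).
sqrt(p1*p2) = sqrt(0.1*0.3) = 0.173205.
sqrt((1-p1)*(1-p2)) = sqrt(0.9*0.7) = 0.793725.
arg = 0.173205 + 0.793725 = 0.96693.
d = 2*arccos(0.96693) = 0.5158

0.5158


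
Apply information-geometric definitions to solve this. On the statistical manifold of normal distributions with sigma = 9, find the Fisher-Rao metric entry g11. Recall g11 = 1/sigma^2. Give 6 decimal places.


For the 2-parameter normal family, the Fisher metric has:
  g11 = 1/sigma^2, g22 = 2/sigma^2.
sigma = 9, sigma^2 = 81.
g11 = 0.012346

0.012346


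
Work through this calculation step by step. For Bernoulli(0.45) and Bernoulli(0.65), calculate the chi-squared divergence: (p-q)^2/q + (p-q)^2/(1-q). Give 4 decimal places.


Chi-squared divergence between Bernoulli distributions:
chi^2 = (p-q)^2/q + (p-q)^2/(1-q).
p = 0.45, q = 0.65, p-q = -0.2.
(p-q)^2 = 0.04.
term1 = 0.04/0.65 = 0.061538.
term2 = 0.04/0.35 = 0.114286.
chi^2 = 0.061538 + 0.114286 = 0.1758

0.1758


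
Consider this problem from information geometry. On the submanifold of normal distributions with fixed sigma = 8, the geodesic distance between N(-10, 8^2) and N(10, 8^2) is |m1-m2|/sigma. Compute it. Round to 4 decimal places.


On the fixed-variance normal subfamily, geodesic distance = |m1-m2|/sigma.
|-10 - 10| = 20.
sigma = 8.
d = 20/8 = 2.5000

2.5000


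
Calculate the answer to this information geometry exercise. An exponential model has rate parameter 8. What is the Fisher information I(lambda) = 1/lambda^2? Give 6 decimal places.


Fisher information for exponential: I(lambda) = 1/lambda^2.
lambda = 8, lambda^2 = 64.
I = 1/64 = 0.015625

0.015625


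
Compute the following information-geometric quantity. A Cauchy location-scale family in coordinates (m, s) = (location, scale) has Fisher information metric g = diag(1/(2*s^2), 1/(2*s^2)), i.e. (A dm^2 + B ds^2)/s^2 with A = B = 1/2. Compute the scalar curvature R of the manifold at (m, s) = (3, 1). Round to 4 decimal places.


The metric has the form g = (A dm^2 + B ds^2)/s^2 with A = 1/2, B = 1/2.
Substitute u = sqrt(A/B)*m: g = B*(du^2 + ds^2)/s^2, i.e. B times the
Poincare upper half-plane metric, which has constant Gaussian curvature -1.
Scaling a 2D metric by a constant c divides the Gaussian curvature by c,
so K = -1/B = -1/(1/2) = -2.0000 everywhere (the point (m, s) = (3, 1) is irrelevant:
the curvature is constant).
Scalar curvature in dimension 2: R = 2K = -2/(1/2) = -4.0000.

-4.0000


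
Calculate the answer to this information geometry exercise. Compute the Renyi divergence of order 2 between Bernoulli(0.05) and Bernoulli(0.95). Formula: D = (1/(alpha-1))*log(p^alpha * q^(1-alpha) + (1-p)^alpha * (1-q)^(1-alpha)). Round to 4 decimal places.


Renyi divergence of order alpha between Bernoulli distributions:
D = (1/(alpha-1))*log(p^alpha * q^(1-alpha) + (1-p)^alpha * (1-q)^(1-alpha)).
alpha = 2, p = 0.05, q = 0.95.
p^alpha * q^(1-alpha) = 0.05^2 * 0.95^-1 = 0.002632.
(1-p)^alpha * (1-q)^(1-alpha) = 0.95^2 * 0.05^-1 = 18.05.
sum = 0.002632 + 18.05 = 18.052632.
D = (1/1)*log(18.052632) = 2.8933

2.8933


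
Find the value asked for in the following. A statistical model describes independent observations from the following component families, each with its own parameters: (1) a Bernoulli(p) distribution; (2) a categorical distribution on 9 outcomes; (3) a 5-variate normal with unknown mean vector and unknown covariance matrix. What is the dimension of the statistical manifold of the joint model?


The dimension of a statistical manifold equals the number of free
(independent) real parameters of the model. For a product of independent
blocks the parameter counts add.
- Bernoulli (p): 1.
- categorical on 9 outcomes (probabilities sum to 1): 9-1 = 8.
- 5-variate normal: 5 (mean) + 5*6/2 = 15 (symmetric covariance) = 20.
Total = 1 + 8 + 20 = 29.
Dimension = 29

29


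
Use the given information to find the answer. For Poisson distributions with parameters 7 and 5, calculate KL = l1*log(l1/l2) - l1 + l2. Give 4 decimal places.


KL divergence for Poisson:
KL = l1*log(l1/l2) - l1 + l2.
l1 = 7, l2 = 5.
log(7/5) = 0.336472.
l1*log(l1/l2) = 7 * 0.336472 = 2.355306.
KL = 2.355306 - 7 + 5 = 0.3553

0.3553


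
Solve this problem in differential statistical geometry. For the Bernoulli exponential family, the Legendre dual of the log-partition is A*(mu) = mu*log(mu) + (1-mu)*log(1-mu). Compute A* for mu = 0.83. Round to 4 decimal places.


Legendre transform for Bernoulli:
A*(mu) = mu*log(mu) + (1-mu)*log(1-mu).
mu = 0.83, 1-mu = 0.17.
mu*log(mu) = 0.83*log(0.83) = -0.154654.
(1-mu)*log(1-mu) = 0.17*log(0.17) = -0.301233.
A* = -0.154654 + -0.301233 = -0.4559

-0.4559


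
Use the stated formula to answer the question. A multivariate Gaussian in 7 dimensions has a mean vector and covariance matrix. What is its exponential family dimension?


Exponential family dimension calculation:
For 7-dim MVN: mean has 7 params, covariance has 7*8/2 = 28 unique entries.
Total dim = 7 + 28 = 35.

35


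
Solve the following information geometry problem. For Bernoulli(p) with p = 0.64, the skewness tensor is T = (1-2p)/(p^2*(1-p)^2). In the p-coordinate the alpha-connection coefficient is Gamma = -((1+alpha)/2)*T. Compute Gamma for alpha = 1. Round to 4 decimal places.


Skewness (Amari-Chentsov) tensor: T = (1-2p)/(p^2*(1-p)^2).
p = 0.64, 1-2p = -0.28, p^2 = 0.4096, (1-p)^2 = 0.1296.
T = -0.28/(0.4096 * 0.1296) = -5.274643.
In the p-coordinate, Gamma^(alpha) = Gamma^(0) - (alpha/2)*T with Gamma^(0) = (1/2)*g'(p) = -T/2,
so Gamma^(alpha) = -((1+alpha)/2)*T.
alpha = 1, -(1+alpha)/2 = -1.0.
Gamma = -1.0 * -5.274643 = 5.2746

5.2746


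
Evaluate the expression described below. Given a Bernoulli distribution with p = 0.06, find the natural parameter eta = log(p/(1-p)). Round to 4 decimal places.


Natural parameter for Bernoulli: eta = log(p/(1-p)).
p = 0.06, 1-p = 0.94.
p/(1-p) = 0.06383.
eta = log(0.06383) = -2.7515

-2.7515


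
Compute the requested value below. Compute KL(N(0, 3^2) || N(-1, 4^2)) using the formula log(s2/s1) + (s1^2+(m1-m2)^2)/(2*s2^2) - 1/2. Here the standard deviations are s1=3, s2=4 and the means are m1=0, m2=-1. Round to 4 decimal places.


KL divergence between normal distributions:
KL = log(s2/s1) + (s1^2 + (m1-m2)^2)/(2*s2^2) - 1/2.
log(4/3) = 0.287682.
(3^2 + (0--1)^2)/(2*4^2) = (9 + 1)/32 = 0.3125.
KL = 0.287682 + 0.3125 - 0.5 = 0.1002

0.1002


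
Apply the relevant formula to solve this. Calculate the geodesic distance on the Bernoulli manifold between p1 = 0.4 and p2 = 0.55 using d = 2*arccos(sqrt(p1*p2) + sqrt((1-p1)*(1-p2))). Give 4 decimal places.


Geodesic distance on Bernoulli manifold:
d(p1,p2) = 2*arccos(sqrt(p1*p2) + sqrt((1-p1)*(1-p2))).
sqrt(p1*p2) = sqrt(0.4*0.55) = 0.469042.
sqrt((1-p1)*(1-p2)) = sqrt(0.6*0.45) = 0.519615.
arg = 0.469042 + 0.519615 = 0.988657.
d = 2*arccos(0.988657) = 0.3015

0.3015


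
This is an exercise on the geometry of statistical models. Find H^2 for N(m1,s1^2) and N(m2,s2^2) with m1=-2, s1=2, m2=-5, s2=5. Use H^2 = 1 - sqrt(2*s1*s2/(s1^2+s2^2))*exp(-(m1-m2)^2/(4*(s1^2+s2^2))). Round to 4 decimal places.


Squared Hellinger distance for Gaussians:
H^2 = 1 - sqrt(2*s1*s2/(s1^2+s2^2)) * exp(-(m1-m2)^2/(4*(s1^2+s2^2))).
s1^2 = 4, s2^2 = 25, s1^2+s2^2 = 29.
sqrt(2*2*5/(29)) = 0.830455.
(m1-m2)^2 = (3)^2 = 9.
exp(-9/(4*29)) = exp(-0.077586) = 0.925347.
H^2 = 1 - 0.830455*0.925347 = 0.2315

0.2315


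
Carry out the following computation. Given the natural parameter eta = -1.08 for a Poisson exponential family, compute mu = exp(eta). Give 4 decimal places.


Expectation parameter for Poisson exponential family:
mu = exp(eta).
eta = -1.08.
mu = exp(-1.08) = 0.3396

0.3396


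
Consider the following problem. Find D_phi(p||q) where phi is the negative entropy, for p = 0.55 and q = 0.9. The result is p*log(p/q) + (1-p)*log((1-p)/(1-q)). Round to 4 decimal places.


Bregman divergence with negative entropy generator:
D = p*log(p/q) + (1-p)*log((1-p)/(1-q)).
p = 0.55, q = 0.9.
p*log(p/q) = 0.55*log(0.55/0.9) = -0.270862.
(1-p)*log((1-p)/(1-q)) = 0.45*log(0.45/0.1) = 0.676835.
D = -0.270862 + 0.676835 = 0.4060

0.4060


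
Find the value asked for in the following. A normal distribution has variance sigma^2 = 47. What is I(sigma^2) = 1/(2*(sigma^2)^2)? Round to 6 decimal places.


Fisher information for variance: I(sigma^2) = 1/(2*sigma^4).
sigma^2 = 47, so sigma^4 = 2209.
I = 1/(2*2209) = 1/4418 = 0.000226

0.000226


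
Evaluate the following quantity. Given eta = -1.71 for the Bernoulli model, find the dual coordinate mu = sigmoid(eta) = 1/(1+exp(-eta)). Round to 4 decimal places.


Dual coordinate (expectation parameter) for Bernoulli:
mu = 1/(1+exp(-eta)).
eta = -1.71.
exp(-eta) = exp(1.71) = 5.528961.
mu = 1/(1+5.528961) = 0.1532

0.1532


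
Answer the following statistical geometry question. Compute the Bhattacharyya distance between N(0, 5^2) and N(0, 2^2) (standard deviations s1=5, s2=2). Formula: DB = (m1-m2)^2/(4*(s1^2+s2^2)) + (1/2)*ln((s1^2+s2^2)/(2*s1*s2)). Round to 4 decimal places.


Bhattacharyya distance between two Gaussians:
DB = (m1-m2)^2/(4*(s1^2+s2^2)) + (1/2)*ln((s1^2+s2^2)/(2*s1*s2)).
(m1-m2)^2 = (0)^2 = 0.
s1^2+s2^2 = 25 + 4 = 29.
term1 = 0/116 = 0.0.
term2 = 0.5*ln(29/20.0) = 0.185782.
DB = 0.0 + 0.185782 = 0.1858

0.1858


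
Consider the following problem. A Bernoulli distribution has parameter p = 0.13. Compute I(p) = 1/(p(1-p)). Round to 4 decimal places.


For Bernoulli(p), Fisher information is I(p) = 1/(p*(1-p)).
p = 0.13, 1-p = 0.87.
p*(1-p) = 0.1131.
I(p) = 1/0.1131 = 8.8417

8.8417


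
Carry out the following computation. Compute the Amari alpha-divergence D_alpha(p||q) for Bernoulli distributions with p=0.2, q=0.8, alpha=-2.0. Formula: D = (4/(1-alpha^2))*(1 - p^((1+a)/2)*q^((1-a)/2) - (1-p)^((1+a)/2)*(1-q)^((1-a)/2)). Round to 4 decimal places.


Amari alpha-divergence:
D = (4/(1-alpha^2))*(1 - p^((1+a)/2)*q^((1-a)/2) - (1-p)^((1+a)/2)*(1-q)^((1-a)/2)).
alpha = -2.0, p = 0.2, q = 0.8.
e1 = (1+alpha)/2 = -0.5, e2 = (1-alpha)/2 = 1.5.
t1 = p^e1 * q^e2 = 0.2^-0.5 * 0.8^1.5 = 1.6.
t2 = (1-p)^e1 * (1-q)^e2 = 0.8^-0.5 * 0.2^1.5 = 0.1.
4/(1-alpha^2) = -1.333333.
D = -1.333333*(1 - 1.6 - 0.1) = 0.9333

0.9333


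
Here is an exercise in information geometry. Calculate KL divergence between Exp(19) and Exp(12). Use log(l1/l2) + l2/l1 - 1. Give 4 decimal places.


KL divergence for exponential family:
KL = log(l1/l2) + l2/l1 - 1.
log(19/12) = 0.459532.
12/19 = 0.631579.
KL = 0.459532 + 0.631579 - 1 = 0.0911

0.0911


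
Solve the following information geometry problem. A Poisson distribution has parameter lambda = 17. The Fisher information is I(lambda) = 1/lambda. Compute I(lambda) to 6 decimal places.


Fisher information for Poisson: I(lambda) = 1/lambda.
lambda = 17.
I(lambda) = 1/17 = 0.058824

0.058824


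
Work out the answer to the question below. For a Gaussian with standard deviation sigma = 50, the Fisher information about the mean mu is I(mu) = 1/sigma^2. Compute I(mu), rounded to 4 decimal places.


The Fisher information for the mean of a normal distribution is I(mu) = 1/sigma^2.
sigma = 50, so sigma^2 = 2500.
I(mu) = 1/2500 = 0.0004

0.0004


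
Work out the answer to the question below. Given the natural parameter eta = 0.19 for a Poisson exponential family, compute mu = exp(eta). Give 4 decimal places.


Expectation parameter for Poisson exponential family:
mu = exp(eta).
eta = 0.19.
mu = exp(0.19) = 1.2092

1.2092


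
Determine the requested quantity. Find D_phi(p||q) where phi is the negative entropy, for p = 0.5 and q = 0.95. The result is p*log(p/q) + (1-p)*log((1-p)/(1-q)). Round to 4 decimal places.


Bregman divergence with negative entropy generator:
D = p*log(p/q) + (1-p)*log((1-p)/(1-q)).
p = 0.5, q = 0.95.
p*log(p/q) = 0.5*log(0.5/0.95) = -0.320927.
(1-p)*log((1-p)/(1-q)) = 0.5*log(0.5/0.05) = 1.151293.
D = -0.320927 + 1.151293 = 0.8304

0.8304


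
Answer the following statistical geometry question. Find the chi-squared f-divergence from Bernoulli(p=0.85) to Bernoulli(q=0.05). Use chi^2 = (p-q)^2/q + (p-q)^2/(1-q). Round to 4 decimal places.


Chi-squared divergence between Bernoulli distributions:
chi^2 = (p-q)^2/q + (p-q)^2/(1-q).
p = 0.85, q = 0.05, p-q = 0.8.
(p-q)^2 = 0.64.
term1 = 0.64/0.05 = 12.8.
term2 = 0.64/0.95 = 0.673684.
chi^2 = 12.8 + 0.673684 = 13.4737

13.4737


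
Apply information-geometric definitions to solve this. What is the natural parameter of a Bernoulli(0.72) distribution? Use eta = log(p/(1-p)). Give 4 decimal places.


Natural parameter for Bernoulli: eta = log(p/(1-p)).
p = 0.72, 1-p = 0.28.
p/(1-p) = 2.571429.
eta = log(2.571429) = 0.9445

0.9445


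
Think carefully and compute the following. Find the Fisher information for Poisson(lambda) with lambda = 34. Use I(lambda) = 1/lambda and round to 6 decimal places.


Fisher information for Poisson: I(lambda) = 1/lambda.
lambda = 34.
I(lambda) = 1/34 = 0.029412

0.029412


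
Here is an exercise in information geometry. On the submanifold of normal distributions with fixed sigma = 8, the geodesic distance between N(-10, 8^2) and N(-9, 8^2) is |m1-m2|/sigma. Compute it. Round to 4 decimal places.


On the fixed-variance normal subfamily, geodesic distance = |m1-m2|/sigma.
|-10 - -9| = 1.
sigma = 8.
d = 1/8 = 0.1250

0.1250


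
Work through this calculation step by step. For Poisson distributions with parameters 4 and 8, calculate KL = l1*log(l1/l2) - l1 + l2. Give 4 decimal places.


KL divergence for Poisson:
KL = l1*log(l1/l2) - l1 + l2.
l1 = 4, l2 = 8.
log(4/8) = -0.693147.
l1*log(l1/l2) = 4 * -0.693147 = -2.772589.
KL = -2.772589 - 4 + 8 = 1.2274

1.2274


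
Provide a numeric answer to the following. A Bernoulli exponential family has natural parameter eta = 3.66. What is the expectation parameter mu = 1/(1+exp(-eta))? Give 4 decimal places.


Dual coordinate (expectation parameter) for Bernoulli:
mu = 1/(1+exp(-eta)).
eta = 3.66.
exp(-eta) = exp(-3.66) = 0.025733.
mu = 1/(1+0.025733) = 0.9749

0.9749


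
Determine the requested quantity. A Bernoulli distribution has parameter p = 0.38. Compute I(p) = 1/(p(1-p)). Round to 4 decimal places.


For Bernoulli(p), Fisher information is I(p) = 1/(p*(1-p)).
p = 0.38, 1-p = 0.62.
p*(1-p) = 0.2356.
I(p) = 1/0.2356 = 4.2445

4.2445


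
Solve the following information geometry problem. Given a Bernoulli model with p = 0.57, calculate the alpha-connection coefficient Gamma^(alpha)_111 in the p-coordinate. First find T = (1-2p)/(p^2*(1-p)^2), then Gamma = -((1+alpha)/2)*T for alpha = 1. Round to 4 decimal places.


Skewness (Amari-Chentsov) tensor: T = (1-2p)/(p^2*(1-p)^2).
p = 0.57, 1-2p = -0.14, p^2 = 0.3249, (1-p)^2 = 0.1849.
T = -0.14/(0.3249 * 0.1849) = -2.330459.
In the p-coordinate, Gamma^(alpha) = Gamma^(0) - (alpha/2)*T with Gamma^(0) = (1/2)*g'(p) = -T/2,
so Gamma^(alpha) = -((1+alpha)/2)*T.
alpha = 1, -(1+alpha)/2 = -1.0.
Gamma = -1.0 * -2.330459 = 2.3305

2.3305
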